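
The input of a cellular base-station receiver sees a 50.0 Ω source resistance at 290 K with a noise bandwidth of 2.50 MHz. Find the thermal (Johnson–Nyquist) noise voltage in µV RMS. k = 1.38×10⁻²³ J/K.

1.41 µV

V_n = √(4kTRB)
4kTRB = 4 × 1.38×10⁻²³ × 290 × 5.00×10¹ × 2.50×10⁶ = 2.00×10⁻¹² V²
V_n = √(2.00×10⁻¹²) = 1.41×10⁻⁶ V = 1.41 µV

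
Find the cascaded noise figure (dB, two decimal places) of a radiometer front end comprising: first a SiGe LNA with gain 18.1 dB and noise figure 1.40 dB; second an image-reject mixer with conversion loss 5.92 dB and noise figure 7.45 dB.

Convert to linear (a loss of L dB is a gain of −L dB): F_i = 10^(NF_i/10), G_i = 10^(G_i,dB/10)
  Stage 1: F_1 = 10^(1.40/10) = 1.380, G_1 = 10^(18.1/10) = 64.57
  Stage 2: F_2 = 10^(7.45/10) = 5.559, G_2 = 10^(−5.92/10) = 0.2559
Friis cascade:
  F = 1.380 + (5.559 − 1)/64.57 = 1.451
NF = 10 log₁₀(1.451) = 1.62 dB

1.62 dB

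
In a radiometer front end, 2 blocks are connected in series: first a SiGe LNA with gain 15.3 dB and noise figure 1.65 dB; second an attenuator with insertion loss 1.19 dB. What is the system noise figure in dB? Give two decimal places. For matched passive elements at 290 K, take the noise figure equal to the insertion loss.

Convert to linear (a loss of L dB is a gain of −L dB): F_i = 10^(NF_i/10), G_i = 10^(G_i,dB/10)
  Stage 1: F_1 = 10^(1.65/10) = 1.462, G_1 = 10^(15.3/10) = 33.88
  Stage 2: F_2 = 10^(1.19/10) = 1.315, G_2 = 10^(−1.19/10) = 0.7603
Friis cascade:
  F = 1.462 + (1.315 − 1)/33.88 = 1.471
NF = 10 log₁₀(1.471) = 1.68 dB

1.68 dB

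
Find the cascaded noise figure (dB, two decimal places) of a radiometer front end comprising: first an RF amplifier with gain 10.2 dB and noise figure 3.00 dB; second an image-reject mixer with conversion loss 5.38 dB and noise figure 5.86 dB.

3.56 dB

Convert to linear (a loss of L dB is a gain of −L dB): F_i = 10^(NF_i/10), G_i = 10^(G_i,dB/10)
  Stage 1: F_1 = 10^(3.00/10) = 1.995, G_1 = 10^(10.2/10) = 10.47
  Stage 2: F_2 = 10^(5.86/10) = 3.855, G_2 = 10^(−5.38/10) = 0.2897
Friis cascade:
  F = 1.995 + (3.855 − 1)/10.47 = 2.268
NF = 10 log₁₀(2.268) = 3.56 dB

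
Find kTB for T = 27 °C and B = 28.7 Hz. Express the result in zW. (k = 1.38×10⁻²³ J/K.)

T = 27 °C + 273.15 = 300.15 K
P_n = kTB = 1.38×10⁻²³ × 300.15 × 2.87×10¹ = 1.19×10⁻¹⁹ W = 119 zW

119 zW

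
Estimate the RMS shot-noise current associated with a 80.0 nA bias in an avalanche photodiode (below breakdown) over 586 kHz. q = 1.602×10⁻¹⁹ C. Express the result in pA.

123 pA

I_n = √(2qI·B)
2qI·B = 2 × 1.602×10⁻¹⁹ × 8.00×10⁻⁸ × 5.86×10⁵ = 1.50×10⁻²⁰ A²
I_n = √(1.50×10⁻²⁰) = 1.23×10⁻¹⁰ A = 123 pA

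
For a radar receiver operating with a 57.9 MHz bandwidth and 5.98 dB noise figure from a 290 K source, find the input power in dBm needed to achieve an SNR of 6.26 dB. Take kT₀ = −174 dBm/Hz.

−84.1 dBm

Sensitivity = −174 + 10 log₁₀(B) + NF + SNR_min
= −174 + 77.63 + 5.98 + 6.26
= −84.13 dBm → −84.1 dBm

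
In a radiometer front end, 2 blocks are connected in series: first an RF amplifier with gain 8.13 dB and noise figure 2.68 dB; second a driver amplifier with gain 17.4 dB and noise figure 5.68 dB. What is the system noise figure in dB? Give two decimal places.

3.56 dB

Convert to linear (a loss of L dB is a gain of −L dB): F_i = 10^(NF_i/10), G_i = 10^(G_i,dB/10)
  Stage 1: F_1 = 10^(2.68/10) = 1.854, G_1 = 10^(8.13/10) = 6.501
  Stage 2: F_2 = 10^(5.68/10) = 3.698, G_2 = 10^(17.4/10) = 54.95
Friis cascade:
  F = 1.854 + (3.698 − 1)/6.501 = 2.269
NF = 10 log₁₀(2.269) = 3.56 dB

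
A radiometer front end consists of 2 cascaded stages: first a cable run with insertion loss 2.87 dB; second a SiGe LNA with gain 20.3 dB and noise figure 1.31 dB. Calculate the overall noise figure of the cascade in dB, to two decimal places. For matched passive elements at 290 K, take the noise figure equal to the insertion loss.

4.18 dB

Convert to linear (a loss of L dB is a gain of −L dB): F_i = 10^(NF_i/10), G_i = 10^(G_i,dB/10)
  Stage 1: F_1 = 10^(2.87/10) = 1.936, G_1 = 10^(−2.87/10) = 0.5164
  Stage 2: F_2 = 10^(1.31/10) = 1.352, G_2 = 10^(20.3/10) = 107.2
Friis cascade:
  F = 1.936 + (1.352 − 1)/0.5164 = 2.618
NF = 10 log₁₀(2.618) = 4.18 dB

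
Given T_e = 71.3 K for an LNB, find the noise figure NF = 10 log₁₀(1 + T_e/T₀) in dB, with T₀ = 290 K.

F = 1 + T_e/T₀ = 1 + 71.3/290 = 1.24586
NF = 10 log₁₀(1.24586) = 0.955 dB

0.955 dB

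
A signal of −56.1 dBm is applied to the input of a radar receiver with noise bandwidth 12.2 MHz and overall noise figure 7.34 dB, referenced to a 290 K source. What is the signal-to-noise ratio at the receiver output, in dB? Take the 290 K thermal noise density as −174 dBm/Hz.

39.7 dB

Noise floor: N = −174 + 10 log₁₀(B) + NF
10 log₁₀(1.22×10⁷) = 70.86 dB
N = −174 + 70.86 + 7.34 = −95.80 dBm
SNR = P_sig − N = −56.1 − (−95.80) = 39.70 dB → 39.7 dB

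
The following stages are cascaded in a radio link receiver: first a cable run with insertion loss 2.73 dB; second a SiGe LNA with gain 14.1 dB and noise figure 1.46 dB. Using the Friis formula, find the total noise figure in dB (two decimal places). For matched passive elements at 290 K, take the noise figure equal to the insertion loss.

4.19 dB

Convert to linear (a loss of L dB is a gain of −L dB): F_i = 10^(NF_i/10), G_i = 10^(G_i,dB/10)
  Stage 1: F_1 = 10^(2.73/10) = 1.875, G_1 = 10^(−2.73/10) = 0.5333
  Stage 2: F_2 = 10^(1.46/10) = 1.400, G_2 = 10^(14.1/10) = 25.70
Friis cascade:
  F = 1.875 + (1.400 − 1)/0.5333 = 2.624
NF = 10 log₁₀(2.624) = 4.19 dB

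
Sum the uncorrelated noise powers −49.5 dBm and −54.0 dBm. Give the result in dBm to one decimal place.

−48.2 dBm

Convert to linear, add, convert back:
P₁ = 1.12×10⁻⁸ W, P₂ = 3.98×10⁻⁹ W
P_tot = 1.52×10⁻⁸ W → 10 log₁₀(P_tot / 10⁻³) = −48.2 dBm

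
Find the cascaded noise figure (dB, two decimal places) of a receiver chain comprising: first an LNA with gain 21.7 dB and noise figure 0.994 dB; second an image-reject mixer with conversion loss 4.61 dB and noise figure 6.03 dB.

Convert to linear (a loss of L dB is a gain of −L dB): F_i = 10^(NF_i/10), G_i = 10^(G_i,dB/10)
  Stage 1: F_1 = 10^(0.994/10) = 1.257, G_1 = 10^(21.7/10) = 147.9
  Stage 2: F_2 = 10^(6.03/10) = 4.009, G_2 = 10^(−4.61/10) = 0.3459
Friis cascade:
  F = 1.257 + (4.009 − 1)/147.9 = 1.278
NF = 10 log₁₀(1.278) = 1.06 dB

1.06 dB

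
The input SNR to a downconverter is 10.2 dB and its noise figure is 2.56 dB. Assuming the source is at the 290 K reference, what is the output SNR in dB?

7.64 dB

By definition F = SNR_in/SNR_out, so in dB: SNR_out = SNR_in − NF
SNR_out = 10.2 − 2.56 = 7.64 dB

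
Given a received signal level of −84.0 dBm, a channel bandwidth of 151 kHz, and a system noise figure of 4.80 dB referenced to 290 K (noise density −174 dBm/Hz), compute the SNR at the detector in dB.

Noise floor: N = −174 + 10 log₁₀(B) + NF
10 log₁₀(1.51×10⁵) = 51.79 dB
N = −174 + 51.79 + 4.80 = −117.41 dBm
SNR = P_sig − N = −84.0 − (−117.41) = 33.41 dB → 33.4 dB

33.4 dB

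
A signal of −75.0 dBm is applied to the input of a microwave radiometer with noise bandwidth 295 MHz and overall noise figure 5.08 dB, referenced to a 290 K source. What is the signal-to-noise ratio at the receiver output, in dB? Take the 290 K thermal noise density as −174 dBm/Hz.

Noise floor: N = −174 + 10 log₁₀(B) + NF
10 log₁₀(2.95×10⁸) = 84.7 dB
N = −174 + 84.7 + 5.08 = −84.22 dBm
SNR = P_sig − N = −75.0 − (−84.22) = 9.22 dB → 9.2 dB

9.2 dB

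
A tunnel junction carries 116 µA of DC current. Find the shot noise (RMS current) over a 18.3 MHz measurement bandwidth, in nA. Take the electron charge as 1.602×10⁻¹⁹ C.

26.1 nA

I_n = √(2qI·B)
2qI·B = 2 × 1.602×10⁻¹⁹ × 1.16×10⁻⁴ × 1.83×10⁷ = 6.80×10⁻¹⁶ A²
I_n = √(6.80×10⁻¹⁶) = 2.61×10⁻⁸ A = 26.1 nA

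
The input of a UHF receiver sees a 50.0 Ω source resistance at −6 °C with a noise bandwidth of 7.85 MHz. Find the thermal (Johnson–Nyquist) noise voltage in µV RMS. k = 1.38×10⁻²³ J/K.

T = −6 °C + 273.15 = 267.15 K
V_n = √(4kTRB)
4kTRB = 4 × 1.38×10⁻²³ × 267.15 × 5.00×10¹ × 7.85×10⁶ = 5.79×10⁻¹² V²
V_n = √(5.79×10⁻¹²) = 2.41×10⁻⁶ V = 2.41 µV

2.41 µV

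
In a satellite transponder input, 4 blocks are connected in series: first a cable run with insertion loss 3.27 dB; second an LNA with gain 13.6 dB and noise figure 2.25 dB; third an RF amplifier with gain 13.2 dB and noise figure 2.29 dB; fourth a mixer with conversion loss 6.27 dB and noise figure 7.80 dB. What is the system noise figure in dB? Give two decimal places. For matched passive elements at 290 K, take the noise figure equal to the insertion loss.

Convert to linear (a loss of L dB is a gain of −L dB): F_i = 10^(NF_i/10), G_i = 10^(G_i,dB/10)
  Stage 1: F_1 = 10^(3.27/10) = 2.123, G_1 = 10^(−3.27/10) = 0.4710
  Stage 2: F_2 = 10^(2.25/10) = 1.679, G_2 = 10^(13.6/10) = 22.91
  Stage 3: F_3 = 10^(2.29/10) = 1.694, G_3 = 10^(13.2/10) = 20.89
  Stage 4: F_4 = 10^(7.80/10) = 6.026, G_4 = 10^(−6.27/10) = 0.2360
Friis cascade:
  F = 2.123 + (1.679 − 1)/0.4710 + (1.694 − 1)/10.79 + (6.026 − 1)/225.4 = 3.651
NF = 10 log₁₀(3.651) = 5.62 dB

5.62 dB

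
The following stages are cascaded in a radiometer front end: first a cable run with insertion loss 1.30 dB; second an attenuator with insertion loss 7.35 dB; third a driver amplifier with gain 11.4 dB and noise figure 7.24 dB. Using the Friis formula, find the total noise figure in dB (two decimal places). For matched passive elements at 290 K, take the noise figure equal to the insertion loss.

Convert to linear (a loss of L dB is a gain of −L dB): F_i = 10^(NF_i/10), G_i = 10^(G_i,dB/10)
  Stage 1: F_1 = 10^(1.30/10) = 1.349, G_1 = 10^(−1.30/10) = 0.7413
  Stage 2: F_2 = 10^(7.35/10) = 5.433, G_2 = 10^(−7.35/10) = 0.1841
  Stage 3: F_3 = 10^(7.24/10) = 5.297, G_3 = 10^(11.4/10) = 13.80
Friis cascade:
  F = 1.349 + (5.433 − 1)/0.7413 + (5.297 − 1)/0.1365 = 38.82
NF = 10 log₁₀(38.82) = 15.89 dB

15.89 dB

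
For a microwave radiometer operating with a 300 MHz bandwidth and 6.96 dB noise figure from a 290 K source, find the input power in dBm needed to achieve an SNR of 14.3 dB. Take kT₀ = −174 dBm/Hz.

Sensitivity = −174 + 10 log₁₀(B) + NF + SNR_min
= −174 + 84.77 + 6.96 + 14.3
= −67.97 dBm → −68.0 dBm

−68.0 dBm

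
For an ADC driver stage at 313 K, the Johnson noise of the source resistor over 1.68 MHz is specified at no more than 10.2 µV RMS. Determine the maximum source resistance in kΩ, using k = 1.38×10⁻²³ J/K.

Johnson–Nyquist: V_n = √(4kTRB) ⇒ R = V_n² / (4kTB)
4kTB = 4 × 1.38×10⁻²³ × 313 × 1.68×10⁶ = 2.90×10⁻¹⁴
R = (1.02×10⁻⁵)² / 2.90×10⁻¹⁴ = 3.58×10³ Ω = 3.58 kΩ

3.58 kΩ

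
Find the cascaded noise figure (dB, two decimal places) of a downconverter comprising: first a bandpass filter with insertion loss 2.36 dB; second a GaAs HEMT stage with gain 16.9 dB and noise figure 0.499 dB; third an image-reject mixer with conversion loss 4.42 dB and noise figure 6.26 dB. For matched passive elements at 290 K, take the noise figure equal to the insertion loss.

Convert to linear (a loss of L dB is a gain of −L dB): F_i = 10^(NF_i/10), G_i = 10^(G_i,dB/10)
  Stage 1: F_1 = 10^(2.36/10) = 1.722, G_1 = 10^(−2.36/10) = 0.5808
  Stage 2: F_2 = 10^(0.499/10) = 1.122, G_2 = 10^(16.9/10) = 48.98
  Stage 3: F_3 = 10^(6.26/10) = 4.227, G_3 = 10^(−4.42/10) = 0.3614
Friis cascade:
  F = 1.722 + (1.122 − 1)/0.5808 + (4.227 − 1)/28.44 = 2.045
NF = 10 log₁₀(2.045) = 3.11 dB

3.11 dB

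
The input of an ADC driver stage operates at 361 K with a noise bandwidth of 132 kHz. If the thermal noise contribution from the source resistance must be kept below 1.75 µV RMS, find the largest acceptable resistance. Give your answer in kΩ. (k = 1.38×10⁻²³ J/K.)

1.16 kΩ

Johnson–Nyquist: V_n = √(4kTRB) ⇒ R = V_n² / (4kTB)
4kTB = 4 × 1.38×10⁻²³ × 361 × 1.32×10⁵ = 2.63×10⁻¹⁵
R = (1.75×10⁻⁶)² / 2.63×10⁻¹⁵ = 1.16×10³ Ω = 1.16 kΩ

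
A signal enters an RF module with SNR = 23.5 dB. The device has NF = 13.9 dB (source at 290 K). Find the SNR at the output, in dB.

By definition F = SNR_in/SNR_out, so in dB: SNR_out = SNR_in − NF
SNR_out = 23.5 − 13.9 = 9.6 dB

9.6 dB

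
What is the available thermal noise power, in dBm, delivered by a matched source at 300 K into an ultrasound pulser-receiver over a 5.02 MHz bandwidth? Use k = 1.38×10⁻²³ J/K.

P_n = kTB = 1.38×10⁻²³ × 300 × 5.02×10⁶ = 2.08×10⁻¹⁴ W
In dBm: 10 log₁₀(2.08×10⁻¹⁴ / 10⁻³) = −106.8 dBm

−106.8 dBm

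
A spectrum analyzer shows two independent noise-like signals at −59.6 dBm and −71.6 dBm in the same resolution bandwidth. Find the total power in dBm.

−59.3 dBm

Convert to linear, add, convert back:
P₁ = 1.10×10⁻⁹ W, P₂ = 6.92×10⁻¹¹ W
P_tot = 1.17×10⁻⁹ W → 10 log₁₀(P_tot / 10⁻³) = −59.3 dBm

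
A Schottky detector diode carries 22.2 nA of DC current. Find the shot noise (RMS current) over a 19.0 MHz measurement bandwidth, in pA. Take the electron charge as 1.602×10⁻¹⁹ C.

I_n = √(2qI·B)
2qI·B = 2 × 1.602×10⁻¹⁹ × 2.22×10⁻⁸ × 1.90×10⁷ = 1.35×10⁻¹⁹ A²
I_n = √(1.35×10⁻¹⁹) = 3.68×10⁻¹⁰ A = 368 pA

368 pA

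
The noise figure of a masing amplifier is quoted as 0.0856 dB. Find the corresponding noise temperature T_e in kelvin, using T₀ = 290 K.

F = 10^(0.0856/10) = 1.01991
T_e = (F − 1)·T₀ = (1.01991 − 1) × 290 = 5.77 K

5.77 K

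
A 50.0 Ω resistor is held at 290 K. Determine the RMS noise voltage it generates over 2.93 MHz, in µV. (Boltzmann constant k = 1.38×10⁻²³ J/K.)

1.53 µV

V_n = √(4kTRB)
4kTRB = 4 × 1.38×10⁻²³ × 290 × 5.00×10¹ × 2.93×10⁶ = 2.35×10⁻¹² V²
V_n = √(2.35×10⁻¹²) = 1.53×10⁻⁶ V = 1.53 µV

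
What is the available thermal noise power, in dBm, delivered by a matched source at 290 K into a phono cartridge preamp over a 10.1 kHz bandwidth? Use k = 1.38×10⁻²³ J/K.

P_n = kTB = 1.38×10⁻²³ × 290 × 1.01×10⁴ = 4.04×10⁻¹⁷ W
In dBm: 10 log₁₀(4.04×10⁻¹⁷ / 10⁻³) = −133.9 dBm

−133.9 dBm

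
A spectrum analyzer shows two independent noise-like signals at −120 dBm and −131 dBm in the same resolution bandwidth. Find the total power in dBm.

Convert to linear, add, convert back:
P₁ = 1.00×10⁻¹⁵ W, P₂ = 7.94×10⁻¹⁷ W
P_tot = 1.08×10⁻¹⁵ W → 10 log₁₀(P_tot / 10⁻³) = −119.7 dBm

−119.7 dBm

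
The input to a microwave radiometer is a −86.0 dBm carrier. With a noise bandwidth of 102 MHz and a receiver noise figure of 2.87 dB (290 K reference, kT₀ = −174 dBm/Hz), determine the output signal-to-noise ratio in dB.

5.0 dB

Noise floor: N = −174 + 10 log₁₀(B) + NF
10 log₁₀(1.02×10⁸) = 80.09 dB
N = −174 + 80.09 + 2.87 = −91.04 dBm
SNR = P_sig − N = −86.0 − (−91.04) = 5.04 dB → 5.0 dB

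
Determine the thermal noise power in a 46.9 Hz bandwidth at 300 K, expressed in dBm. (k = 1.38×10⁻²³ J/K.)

−157.1 dBm

P_n = kTB = 1.38×10⁻²³ × 300 × 4.69×10¹ = 1.94×10⁻¹⁹ W
In dBm: 10 log₁₀(1.94×10⁻¹⁹ / 10⁻³) = −157.1 dBm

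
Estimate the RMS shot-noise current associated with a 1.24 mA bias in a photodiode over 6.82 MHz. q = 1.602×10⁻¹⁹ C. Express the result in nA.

I_n = √(2qI·B)
2qI·B = 2 × 1.602×10⁻¹⁹ × 1.24×10⁻³ × 6.82×10⁶ = 2.71×10⁻¹⁵ A²
I_n = √(2.71×10⁻¹⁵) = 5.21×10⁻⁸ A = 52.1 nA

52.1 nA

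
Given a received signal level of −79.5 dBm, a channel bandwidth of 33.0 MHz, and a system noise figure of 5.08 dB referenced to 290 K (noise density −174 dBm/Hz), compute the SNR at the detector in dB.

14.2 dB

Noise floor: N = −174 + 10 log₁₀(B) + NF
10 log₁₀(3.30×10⁷) = 75.19 dB
N = −174 + 75.19 + 5.08 = −93.73 dBm
SNR = P_sig − N = −79.5 − (−93.73) = 14.23 dB → 14.2 dB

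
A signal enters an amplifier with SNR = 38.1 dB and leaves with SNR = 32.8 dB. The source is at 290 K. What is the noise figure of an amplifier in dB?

NF (dB) = SNR_in(dB) − SNR_out(dB) when the source is at T₀
NF = 38.1 − 32.8 = 5.3 dB

5.3 dB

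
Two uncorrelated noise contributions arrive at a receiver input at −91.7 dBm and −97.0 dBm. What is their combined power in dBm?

−90.6 dBm

Convert to linear, add, convert back:
P₁ = 6.76×10⁻¹³ W, P₂ = 2.00×10⁻¹³ W
P_tot = 8.76×10⁻¹³ W → 10 log₁₀(P_tot / 10⁻³) = −90.6 dBm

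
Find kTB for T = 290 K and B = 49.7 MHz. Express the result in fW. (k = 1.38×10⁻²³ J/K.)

199 fW

P_n = kTB = 1.38×10⁻²³ × 290 × 4.97×10⁷ = 1.99×10⁻¹³ W = 199 fW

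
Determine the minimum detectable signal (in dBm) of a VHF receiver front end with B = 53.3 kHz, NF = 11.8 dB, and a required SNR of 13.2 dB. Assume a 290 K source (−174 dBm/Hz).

−101.7 dBm

Sensitivity = −174 + 10 log₁₀(B) + NF + SNR_min
= −174 + 47.27 + 11.8 + 13.2
= −101.73 dBm → −101.7 dBm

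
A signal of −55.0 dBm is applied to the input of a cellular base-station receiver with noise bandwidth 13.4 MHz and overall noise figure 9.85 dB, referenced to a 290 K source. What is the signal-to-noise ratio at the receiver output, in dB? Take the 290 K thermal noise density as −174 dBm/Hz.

37.9 dB

Noise floor: N = −174 + 10 log₁₀(B) + NF
10 log₁₀(1.34×10⁷) = 71.27 dB
N = −174 + 71.27 + 9.85 = −92.88 dBm
SNR = P_sig − N = −55.0 − (−92.88) = 37.88 dB → 37.9 dB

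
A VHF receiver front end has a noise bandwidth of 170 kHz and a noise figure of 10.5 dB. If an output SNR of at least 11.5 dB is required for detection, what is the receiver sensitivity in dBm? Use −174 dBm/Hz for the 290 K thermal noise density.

Sensitivity = −174 + 10 log₁₀(B) + NF + SNR_min
= −174 + 52.3 + 10.5 + 11.5
= −99.7 dBm → −99.7 dBm

−99.7 dBm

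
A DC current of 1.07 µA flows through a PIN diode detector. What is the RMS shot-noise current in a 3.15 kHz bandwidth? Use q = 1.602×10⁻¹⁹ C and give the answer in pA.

I_n = √(2qI·B)
2qI·B = 2 × 1.602×10⁻¹⁹ × 1.07×10⁻⁶ × 3.15×10³ = 1.08×10⁻²¹ A²
I_n = √(1.08×10⁻²¹) = 3.29×10⁻¹¹ A = 32.9 pA

32.9 pA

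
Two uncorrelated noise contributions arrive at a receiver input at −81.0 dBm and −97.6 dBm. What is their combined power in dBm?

Convert to linear, add, convert back:
P₁ = 7.94×10⁻¹² W, P₂ = 1.74×10⁻¹³ W
P_tot = 8.12×10⁻¹² W → 10 log₁₀(P_tot / 10⁻³) = −80.9 dBm

−80.9 dBm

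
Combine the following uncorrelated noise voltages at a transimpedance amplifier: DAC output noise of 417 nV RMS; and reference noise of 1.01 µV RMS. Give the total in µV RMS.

Uncorrelated sources add in power (mean-square): V_tot = √(ΣV_i²)
V_tot = √[(4.17×10⁻⁷)² + (1.01×10⁻⁶)²] = 1.09×10⁻⁶ V = 1.09 µV

1.09 µV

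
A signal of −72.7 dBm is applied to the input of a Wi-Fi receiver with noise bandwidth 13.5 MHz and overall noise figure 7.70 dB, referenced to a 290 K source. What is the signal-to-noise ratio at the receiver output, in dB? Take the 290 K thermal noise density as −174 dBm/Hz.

Noise floor: N = −174 + 10 log₁₀(B) + NF
10 log₁₀(1.35×10⁷) = 71.3 dB
N = −174 + 71.3 + 7.70 = −95.00 dBm
SNR = P_sig − N = −72.7 − (−95.00) = 22.30 dB → 22.3 dB

22.3 dB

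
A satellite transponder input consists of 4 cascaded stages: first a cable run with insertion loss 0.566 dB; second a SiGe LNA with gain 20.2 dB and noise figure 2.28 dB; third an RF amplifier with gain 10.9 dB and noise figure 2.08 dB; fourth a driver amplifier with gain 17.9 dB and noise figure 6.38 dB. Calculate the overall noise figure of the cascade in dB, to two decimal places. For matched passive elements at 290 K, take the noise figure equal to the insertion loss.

2.87 dB

Convert to linear (a loss of L dB is a gain of −L dB): F_i = 10^(NF_i/10), G_i = 10^(G_i,dB/10)
  Stage 1: F_1 = 10^(0.566/10) = 1.139, G_1 = 10^(−0.566/10) = 0.8778
  Stage 2: F_2 = 10^(2.28/10) = 1.690, G_2 = 10^(20.2/10) = 104.7
  Stage 3: F_3 = 10^(2.08/10) = 1.614, G_3 = 10^(10.9/10) = 12.30
  Stage 4: F_4 = 10^(6.38/10) = 4.345, G_4 = 10^(17.9/10) = 61.66
Friis cascade:
  F = 1.139 + (1.690 − 1)/0.8778 + (1.614 − 1)/91.92 + (4.345 − 1)/1131 = 1.935
NF = 10 log₁₀(1.935) = 2.87 dB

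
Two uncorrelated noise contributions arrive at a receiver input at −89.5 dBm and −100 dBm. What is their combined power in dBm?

Convert to linear, add, convert back:
P₁ = 1.12×10⁻¹² W, P₂ = 1.00×10⁻¹³ W
P_tot = 1.22×10⁻¹² W → 10 log₁₀(P_tot / 10⁻³) = −89.1 dBm

−89.1 dBm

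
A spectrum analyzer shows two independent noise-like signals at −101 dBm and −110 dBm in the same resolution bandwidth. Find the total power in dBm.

Convert to linear, add, convert back:
P₁ = 7.94×10⁻¹⁴ W, P₂ = 1.00×10⁻¹⁴ W
P_tot = 8.94×10⁻¹⁴ W → 10 log₁₀(P_tot / 10⁻³) = −100.5 dBm

−100.5 dBm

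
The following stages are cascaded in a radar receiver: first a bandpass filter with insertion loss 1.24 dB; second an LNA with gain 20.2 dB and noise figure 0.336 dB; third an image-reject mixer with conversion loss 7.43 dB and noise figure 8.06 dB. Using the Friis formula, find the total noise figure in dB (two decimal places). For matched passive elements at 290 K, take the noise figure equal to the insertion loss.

Convert to linear (a loss of L dB is a gain of −L dB): F_i = 10^(NF_i/10), G_i = 10^(G_i,dB/10)
  Stage 1: F_1 = 10^(1.24/10) = 1.330, G_1 = 10^(−1.24/10) = 0.7516
  Stage 2: F_2 = 10^(0.336/10) = 1.080, G_2 = 10^(20.2/10) = 104.7
  Stage 3: F_3 = 10^(8.06/10) = 6.397, G_3 = 10^(−7.43/10) = 0.1807
Friis cascade:
  F = 1.330 + (1.080 − 1)/0.7516 + (6.397 − 1)/78.70 = 1.506
NF = 10 log₁₀(1.506) = 1.78 dB

1.78 dB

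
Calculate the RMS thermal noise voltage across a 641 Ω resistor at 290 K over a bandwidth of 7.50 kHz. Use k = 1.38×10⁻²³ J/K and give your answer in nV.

277 nV

V_n = √(4kTRB)
4kTRB = 4 × 1.38×10⁻²³ × 290 × 6.41×10² × 7.50×10³ = 7.70×10⁻¹⁴ V²
V_n = √(7.70×10⁻¹⁴) = 2.77×10⁻⁷ V = 277 nV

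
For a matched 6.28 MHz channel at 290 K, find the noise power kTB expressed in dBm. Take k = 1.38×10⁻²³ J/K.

P_n = kTB = 1.38×10⁻²³ × 290 × 6.28×10⁶ = 2.51×10⁻¹⁴ W
In dBm: 10 log₁₀(2.51×10⁻¹⁴ / 10⁻³) = −106.0 dBm

−106.0 dBm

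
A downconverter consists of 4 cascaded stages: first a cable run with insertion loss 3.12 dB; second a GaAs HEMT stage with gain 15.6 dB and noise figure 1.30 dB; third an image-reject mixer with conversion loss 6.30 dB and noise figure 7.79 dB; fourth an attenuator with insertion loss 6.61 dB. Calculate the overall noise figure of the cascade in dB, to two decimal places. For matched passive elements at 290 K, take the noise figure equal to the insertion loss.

5.93 dB

Convert to linear (a loss of L dB is a gain of −L dB): F_i = 10^(NF_i/10), G_i = 10^(G_i,dB/10)
  Stage 1: F_1 = 10^(3.12/10) = 2.051, G_1 = 10^(−3.12/10) = 0.4875
  Stage 2: F_2 = 10^(1.30/10) = 1.349, G_2 = 10^(15.6/10) = 36.31
  Stage 3: F_3 = 10^(7.79/10) = 6.012, G_3 = 10^(−6.30/10) = 0.2344
  Stage 4: F_4 = 10^(6.61/10) = 4.581, G_4 = 10^(−6.61/10) = 0.2183
Friis cascade:
  F = 2.051 + (1.349 − 1)/0.4875 + (6.012 − 1)/17.70 + (4.581 − 1)/4.150 = 3.913
NF = 10 log₁₀(3.913) = 5.93 dB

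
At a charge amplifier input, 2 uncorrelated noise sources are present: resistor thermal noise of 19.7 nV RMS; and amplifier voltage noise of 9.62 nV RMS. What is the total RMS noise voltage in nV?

Uncorrelated sources add in power (mean-square): V_tot = √(ΣV_i²)
V_tot = √[(1.97×10⁻⁸)² + (9.62×10⁻⁹)²] = 2.19×10⁻⁸ V = 21.9 nV

21.9 nV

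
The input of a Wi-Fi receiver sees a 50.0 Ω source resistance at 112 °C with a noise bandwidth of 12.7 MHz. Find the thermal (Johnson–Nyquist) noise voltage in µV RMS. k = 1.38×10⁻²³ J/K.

T = 112 °C + 273.15 = 385.15 K
V_n = √(4kTRB)
4kTRB = 4 × 1.38×10⁻²³ × 385.15 × 5.00×10¹ × 1.27×10⁷ = 1.35×10⁻¹¹ V²
V_n = √(1.35×10⁻¹¹) = 3.67×10⁻⁶ V = 3.67 µV

3.67 µV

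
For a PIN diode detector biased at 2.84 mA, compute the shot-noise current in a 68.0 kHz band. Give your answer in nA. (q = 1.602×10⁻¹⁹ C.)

I_n = √(2qI·B)
2qI·B = 2 × 1.602×10⁻¹⁹ × 2.84×10⁻³ × 6.80×10⁴ = 6.19×10⁻¹⁷ A²
I_n = √(6.19×10⁻¹⁷) = 7.87×10⁻⁹ A = 7.87 nA

7.87 nA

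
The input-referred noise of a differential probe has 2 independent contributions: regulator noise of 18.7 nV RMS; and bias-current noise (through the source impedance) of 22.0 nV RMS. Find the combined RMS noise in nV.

Uncorrelated sources add in power (mean-square): V_tot = √(ΣV_i²)
V_tot = √[(1.87×10⁻⁸)² + (2.20×10⁻⁸)²] = 2.89×10⁻⁸ V = 28.9 nV

28.9 nV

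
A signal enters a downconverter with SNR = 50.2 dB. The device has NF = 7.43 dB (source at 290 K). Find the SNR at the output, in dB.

By definition F = SNR_in/SNR_out, so in dB: SNR_out = SNR_in − NF
SNR_out = 50.2 − 7.43 = 42.77 dB

42.77 dB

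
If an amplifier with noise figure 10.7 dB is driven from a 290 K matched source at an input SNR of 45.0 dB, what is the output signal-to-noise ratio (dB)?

34.3 dB

By definition F = SNR_in/SNR_out, so in dB: SNR_out = SNR_in − NF
SNR_out = 45.0 − 10.7 = 34.3 dB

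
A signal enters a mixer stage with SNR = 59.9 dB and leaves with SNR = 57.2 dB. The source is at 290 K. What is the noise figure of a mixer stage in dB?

NF (dB) = SNR_in(dB) − SNR_out(dB) when the source is at T₀
NF = 59.9 − 57.2 = 2.7 dB

2.7 dB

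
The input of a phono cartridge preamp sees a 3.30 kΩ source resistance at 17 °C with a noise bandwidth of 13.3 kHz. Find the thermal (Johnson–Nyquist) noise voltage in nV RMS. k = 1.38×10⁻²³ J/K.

T = 17 °C + 273.15 = 290.15 K
V_n = √(4kTRB)
4kTRB = 4 × 1.38×10⁻²³ × 290.15 × 3.30×10³ × 1.33×10⁴ = 7.03×10⁻¹³ V²
V_n = √(7.03×10⁻¹³) = 8.38×10⁻⁷ V = 838 nV

838 nV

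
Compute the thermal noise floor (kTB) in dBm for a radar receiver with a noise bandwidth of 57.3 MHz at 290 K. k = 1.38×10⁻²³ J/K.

−96.4 dBm

P_n = kTB = 1.38×10⁻²³ × 290 × 5.73×10⁷ = 2.29×10⁻¹³ W
In dBm: 10 log₁₀(2.29×10⁻¹³ / 10⁻³) = −96.4 dBm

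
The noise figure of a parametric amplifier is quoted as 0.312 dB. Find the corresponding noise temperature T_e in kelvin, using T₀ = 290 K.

F = 10^(0.312/10) = 1.07448
T_e = (F − 1)·T₀ = (1.07448 − 1) × 290 = 21.6 K

21.6 K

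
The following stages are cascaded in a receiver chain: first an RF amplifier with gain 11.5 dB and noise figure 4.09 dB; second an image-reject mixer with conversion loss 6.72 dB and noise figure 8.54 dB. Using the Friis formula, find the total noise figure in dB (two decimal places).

Convert to linear (a loss of L dB is a gain of −L dB): F_i = 10^(NF_i/10), G_i = 10^(G_i,dB/10)
  Stage 1: F_1 = 10^(4.09/10) = 2.564, G_1 = 10^(11.5/10) = 14.13
  Stage 2: F_2 = 10^(8.54/10) = 7.145, G_2 = 10^(−6.72/10) = 0.2128
Friis cascade:
  F = 2.564 + (7.145 − 1)/14.13 = 3.000
NF = 10 log₁₀(3.000) = 4.77 dB

4.77 dB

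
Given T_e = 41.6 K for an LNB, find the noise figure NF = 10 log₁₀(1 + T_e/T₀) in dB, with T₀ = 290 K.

F = 1 + T_e/T₀ = 1 + 41.6/290 = 1.14345
NF = 10 log₁₀(1.14345) = 0.582 dB

0.582 dB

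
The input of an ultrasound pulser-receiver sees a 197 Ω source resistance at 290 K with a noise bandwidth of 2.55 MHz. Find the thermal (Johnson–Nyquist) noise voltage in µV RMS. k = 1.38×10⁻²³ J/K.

2.84 µV

V_n = √(4kTRB)
4kTRB = 4 × 1.38×10⁻²³ × 290 × 1.97×10² × 2.55×10⁶ = 8.04×10⁻¹² V²
V_n = √(8.04×10⁻¹²) = 2.84×10⁻⁶ V = 2.84 µV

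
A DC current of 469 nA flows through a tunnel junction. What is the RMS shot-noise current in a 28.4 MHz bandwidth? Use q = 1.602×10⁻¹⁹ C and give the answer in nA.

2.07 nA

I_n = √(2qI·B)
2qI·B = 2 × 1.602×10⁻¹⁹ × 4.69×10⁻⁷ × 2.84×10⁷ = 4.27×10⁻¹⁸ A²
I_n = √(4.27×10⁻¹⁸) = 2.07×10⁻⁹ A = 2.07 nA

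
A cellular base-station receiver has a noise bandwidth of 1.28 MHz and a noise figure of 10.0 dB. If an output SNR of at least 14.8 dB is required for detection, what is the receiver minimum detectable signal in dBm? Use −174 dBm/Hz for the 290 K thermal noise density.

Sensitivity = −174 + 10 log₁₀(B) + NF + SNR_min
= −174 + 61.07 + 10.0 + 14.8
= −88.13 dBm → −88.1 dBm

−88.1 dBm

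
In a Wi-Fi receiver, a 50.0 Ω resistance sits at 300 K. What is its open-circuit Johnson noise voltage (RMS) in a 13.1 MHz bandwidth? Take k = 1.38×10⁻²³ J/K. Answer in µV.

V_n = √(4kTRB)
4kTRB = 4 × 1.38×10⁻²³ × 300 × 5.00×10¹ × 1.31×10⁷ = 1.08×10⁻¹¹ V²
V_n = √(1.08×10⁻¹¹) = 3.29×10⁻⁶ V = 3.29 µV

3.29 µV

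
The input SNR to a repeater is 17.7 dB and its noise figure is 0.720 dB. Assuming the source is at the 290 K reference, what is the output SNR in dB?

By definition F = SNR_in/SNR_out, so in dB: SNR_out = SNR_in − NF
SNR_out = 17.7 − 0.720 = 16.980 dB

16.980 dB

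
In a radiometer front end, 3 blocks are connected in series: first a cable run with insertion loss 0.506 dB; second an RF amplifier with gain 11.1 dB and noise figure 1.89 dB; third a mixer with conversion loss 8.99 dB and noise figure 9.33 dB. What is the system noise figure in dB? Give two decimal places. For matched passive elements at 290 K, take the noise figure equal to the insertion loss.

3.80 dB

Convert to linear (a loss of L dB is a gain of −L dB): F_i = 10^(NF_i/10), G_i = 10^(G_i,dB/10)
  Stage 1: F_1 = 10^(0.506/10) = 1.124, G_1 = 10^(−0.506/10) = 0.8900
  Stage 2: F_2 = 10^(1.89/10) = 1.545, G_2 = 10^(11.1/10) = 12.88
  Stage 3: F_3 = 10^(9.33/10) = 8.570, G_3 = 10^(−8.99/10) = 0.1262
Friis cascade:
  F = 1.124 + (1.545 − 1)/0.8900 + (8.570 − 1)/11.47 = 2.396
NF = 10 log₁₀(2.396) = 3.80 dB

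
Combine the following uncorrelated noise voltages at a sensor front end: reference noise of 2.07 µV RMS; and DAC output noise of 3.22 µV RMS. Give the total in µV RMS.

Uncorrelated sources add in power (mean-square): V_tot = √(ΣV_i²)
V_tot = √[(2.07×10⁻⁶)² + (3.22×10⁻⁶)²] = 3.83×10⁻⁶ V = 3.83 µV

3.83 µV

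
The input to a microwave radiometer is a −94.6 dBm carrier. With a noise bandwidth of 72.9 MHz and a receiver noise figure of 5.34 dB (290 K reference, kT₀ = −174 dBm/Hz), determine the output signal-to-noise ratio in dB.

−4.6 dB

Noise floor: N = −174 + 10 log₁₀(B) + NF
10 log₁₀(7.29×10⁷) = 78.63 dB
N = −174 + 78.63 + 5.34 = −90.03 dBm
SNR = P_sig − N = −94.6 − (−90.03) = −4.57 dB → −4.6 dB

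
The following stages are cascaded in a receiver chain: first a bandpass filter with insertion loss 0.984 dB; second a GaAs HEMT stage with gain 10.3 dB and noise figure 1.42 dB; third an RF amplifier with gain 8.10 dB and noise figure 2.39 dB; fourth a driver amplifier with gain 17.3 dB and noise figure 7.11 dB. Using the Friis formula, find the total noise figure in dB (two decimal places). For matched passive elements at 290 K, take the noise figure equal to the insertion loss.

2.79 dB

Convert to linear (a loss of L dB is a gain of −L dB): F_i = 10^(NF_i/10), G_i = 10^(G_i,dB/10)
  Stage 1: F_1 = 10^(0.984/10) = 1.254, G_1 = 10^(−0.984/10) = 0.7973
  Stage 2: F_2 = 10^(1.42/10) = 1.387, G_2 = 10^(10.3/10) = 10.72
  Stage 3: F_3 = 10^(2.39/10) = 1.734, G_3 = 10^(8.10/10) = 6.457
  Stage 4: F_4 = 10^(7.11/10) = 5.140, G_4 = 10^(17.3/10) = 53.70
Friis cascade:
  F = 1.254 + (1.387 − 1)/0.7973 + (1.734 − 1)/8.543 + (5.140 − 1)/55.16 = 1.900
NF = 10 log₁₀(1.900) = 2.79 dB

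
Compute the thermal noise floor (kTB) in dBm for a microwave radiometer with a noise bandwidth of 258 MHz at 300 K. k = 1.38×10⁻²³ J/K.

−89.7 dBm

P_n = kTB = 1.38×10⁻²³ × 300 × 2.58×10⁸ = 1.07×10⁻¹² W
In dBm: 10 log₁₀(1.07×10⁻¹² / 10⁻³) = −89.7 dBm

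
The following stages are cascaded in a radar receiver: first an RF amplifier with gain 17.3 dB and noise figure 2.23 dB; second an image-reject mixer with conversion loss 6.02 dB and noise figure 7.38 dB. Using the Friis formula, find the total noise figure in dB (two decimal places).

2.44 dB

Convert to linear (a loss of L dB is a gain of −L dB): F_i = 10^(NF_i/10), G_i = 10^(G_i,dB/10)
  Stage 1: F_1 = 10^(2.23/10) = 1.671, G_1 = 10^(17.3/10) = 53.70
  Stage 2: F_2 = 10^(7.38/10) = 5.470, G_2 = 10^(−6.02/10) = 0.2500
Friis cascade:
  F = 1.671 + (5.470 − 1)/53.70 = 1.754
NF = 10 log₁₀(1.754) = 2.44 dB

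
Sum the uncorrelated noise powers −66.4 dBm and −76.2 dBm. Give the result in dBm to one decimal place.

−66.0 dBm

Convert to linear, add, convert back:
P₁ = 2.29×10⁻¹⁰ W, P₂ = 2.40×10⁻¹¹ W
P_tot = 2.53×10⁻¹⁰ W → 10 log₁₀(P_tot / 10⁻³) = −66.0 dBm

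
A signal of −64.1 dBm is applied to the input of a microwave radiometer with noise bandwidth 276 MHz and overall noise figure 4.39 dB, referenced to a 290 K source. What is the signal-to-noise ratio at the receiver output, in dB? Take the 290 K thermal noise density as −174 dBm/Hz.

Noise floor: N = −174 + 10 log₁₀(B) + NF
10 log₁₀(2.76×10⁸) = 84.41 dB
N = −174 + 84.41 + 4.39 = −85.20 dBm
SNR = P_sig − N = −64.1 − (−85.20) = 21.10 dB → 21.1 dB

21.1 dB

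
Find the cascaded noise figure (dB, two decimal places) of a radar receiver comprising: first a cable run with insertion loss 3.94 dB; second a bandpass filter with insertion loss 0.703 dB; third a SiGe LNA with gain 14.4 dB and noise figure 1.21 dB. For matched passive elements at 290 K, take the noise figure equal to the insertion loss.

5.85 dB

Convert to linear (a loss of L dB is a gain of −L dB): F_i = 10^(NF_i/10), G_i = 10^(G_i,dB/10)
  Stage 1: F_1 = 10^(3.94/10) = 2.477, G_1 = 10^(−3.94/10) = 0.4036
  Stage 2: F_2 = 10^(0.703/10) = 1.176, G_2 = 10^(−0.703/10) = 0.8506
  Stage 3: F_3 = 10^(1.21/10) = 1.321, G_3 = 10^(14.4/10) = 27.54
Friis cascade:
  F = 2.477 + (1.176 − 1)/0.4036 + (1.321 − 1)/0.3433 = 3.849
NF = 10 log₁₀(3.849) = 5.85 dB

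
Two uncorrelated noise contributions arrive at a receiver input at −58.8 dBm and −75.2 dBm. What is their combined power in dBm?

−58.7 dBm

Convert to linear, add, convert back:
P₁ = 1.32×10⁻⁹ W, P₂ = 3.02×10⁻¹¹ W
P_tot = 1.35×10⁻⁹ W → 10 log₁₀(P_tot / 10⁻³) = −58.7 dBm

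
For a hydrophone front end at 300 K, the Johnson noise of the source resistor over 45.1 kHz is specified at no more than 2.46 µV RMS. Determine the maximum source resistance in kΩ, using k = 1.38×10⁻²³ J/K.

8.10 kΩ

Johnson–Nyquist: V_n = √(4kTRB) ⇒ R = V_n² / (4kTB)
4kTB = 4 × 1.38×10⁻²³ × 300 × 4.51×10⁴ = 7.47×10⁻¹⁶
R = (2.46×10⁻⁶)² / 7.47×10⁻¹⁶ = 8.10×10³ Ω = 8.10 kΩ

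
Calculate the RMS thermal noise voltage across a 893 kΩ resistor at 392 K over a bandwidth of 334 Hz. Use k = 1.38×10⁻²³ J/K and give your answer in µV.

V_n = √(4kTRB)
4kTRB = 4 × 1.38×10⁻²³ × 392 × 8.93×10⁵ × 3.34×10² = 6.45×10⁻¹² V²
V_n = √(6.45×10⁻¹²) = 2.54×10⁻⁶ V = 2.54 µV

2.54 µV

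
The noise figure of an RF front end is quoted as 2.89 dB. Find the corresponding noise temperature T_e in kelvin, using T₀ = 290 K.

F = 10^(2.89/10) = 1.94536
T_e = (F − 1)·T₀ = (1.94536 − 1) × 290 = 274 K

274 K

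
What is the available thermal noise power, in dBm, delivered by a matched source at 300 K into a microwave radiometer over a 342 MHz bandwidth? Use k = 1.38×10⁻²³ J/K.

P_n = kTB = 1.38×10⁻²³ × 300 × 3.42×10⁸ = 1.42×10⁻¹² W
In dBm: 10 log₁₀(1.42×10⁻¹² / 10⁻³) = −88.5 dBm

−88.5 dBm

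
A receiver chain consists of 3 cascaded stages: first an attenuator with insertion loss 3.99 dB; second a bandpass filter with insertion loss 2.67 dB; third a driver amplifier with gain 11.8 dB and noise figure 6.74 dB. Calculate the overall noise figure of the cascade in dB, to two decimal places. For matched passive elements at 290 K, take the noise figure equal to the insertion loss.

Convert to linear (a loss of L dB is a gain of −L dB): F_i = 10^(NF_i/10), G_i = 10^(G_i,dB/10)
  Stage 1: F_1 = 10^(3.99/10) = 2.506, G_1 = 10^(−3.99/10) = 0.3990
  Stage 2: F_2 = 10^(2.67/10) = 1.849, G_2 = 10^(−2.67/10) = 0.5408
  Stage 3: F_3 = 10^(6.74/10) = 4.721, G_3 = 10^(11.8/10) = 15.14
Friis cascade:
  F = 2.506 + (1.849 − 1)/0.3990 + (4.721 − 1)/0.2158 = 21.88
NF = 10 log₁₀(21.88) = 13.40 dB

13.40 dB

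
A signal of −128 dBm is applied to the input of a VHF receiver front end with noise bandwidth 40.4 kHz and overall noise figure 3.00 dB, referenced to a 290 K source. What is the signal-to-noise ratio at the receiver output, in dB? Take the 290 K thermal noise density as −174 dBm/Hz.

Noise floor: N = −174 + 10 log₁₀(B) + NF
10 log₁₀(4.04×10⁴) = 46.06 dB
N = −174 + 46.06 + 3.00 = −124.94 dBm
SNR = P_sig − N = −128 − (−124.94) = −3.06 dB → −3.1 dB

−3.1 dB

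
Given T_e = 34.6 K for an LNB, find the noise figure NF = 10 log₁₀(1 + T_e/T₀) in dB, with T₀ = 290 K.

F = 1 + T_e/T₀ = 1 + 34.6/290 = 1.11931
NF = 10 log₁₀(1.11931) = 0.490 dB

0.490 dB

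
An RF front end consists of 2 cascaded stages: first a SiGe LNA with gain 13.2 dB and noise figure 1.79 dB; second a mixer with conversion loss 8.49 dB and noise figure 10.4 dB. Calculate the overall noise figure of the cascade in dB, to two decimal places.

2.98 dB

Convert to linear (a loss of L dB is a gain of −L dB): F_i = 10^(NF_i/10), G_i = 10^(G_i,dB/10)
  Stage 1: F_1 = 10^(1.79/10) = 1.510, G_1 = 10^(13.2/10) = 20.89
  Stage 2: F_2 = 10^(10.4/10) = 10.96, G_2 = 10^(−8.49/10) = 0.1416
Friis cascade:
  F = 1.510 + (10.96 − 1)/20.89 = 1.987
NF = 10 log₁₀(1.987) = 2.98 dB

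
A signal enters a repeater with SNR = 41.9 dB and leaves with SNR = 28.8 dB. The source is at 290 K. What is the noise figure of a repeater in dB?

NF (dB) = SNR_in(dB) − SNR_out(dB) when the source is at T₀
NF = 41.9 − 28.8 = 13.1 dB

13.1 dB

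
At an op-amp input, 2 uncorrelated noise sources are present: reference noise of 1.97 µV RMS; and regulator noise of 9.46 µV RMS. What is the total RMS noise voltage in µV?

9.66 µV

Uncorrelated sources add in power (mean-square): V_tot = √(ΣV_i²)
V_tot = √[(1.97×10⁻⁶)² + (9.46×10⁻⁶)²] = 9.66×10⁻⁶ V = 9.66 µV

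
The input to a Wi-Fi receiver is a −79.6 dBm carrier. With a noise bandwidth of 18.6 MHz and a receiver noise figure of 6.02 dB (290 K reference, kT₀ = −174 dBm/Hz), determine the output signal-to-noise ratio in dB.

Noise floor: N = −174 + 10 log₁₀(B) + NF
10 log₁₀(1.86×10⁷) = 72.7 dB
N = −174 + 72.7 + 6.02 = −95.28 dBm
SNR = P_sig − N = −79.6 − (−95.28) = 15.68 dB → 15.7 dB

15.7 dB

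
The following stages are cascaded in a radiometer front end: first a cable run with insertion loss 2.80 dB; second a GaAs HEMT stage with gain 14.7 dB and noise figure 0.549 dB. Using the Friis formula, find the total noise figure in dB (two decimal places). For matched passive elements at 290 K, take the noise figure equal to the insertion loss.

3.35 dB

Convert to linear (a loss of L dB is a gain of −L dB): F_i = 10^(NF_i/10), G_i = 10^(G_i,dB/10)
  Stage 1: F_1 = 10^(2.80/10) = 1.905, G_1 = 10^(−2.80/10) = 0.5248
  Stage 2: F_2 = 10^(0.549/10) = 1.135, G_2 = 10^(14.7/10) = 29.51
Friis cascade:
  F = 1.905 + (1.135 − 1)/0.5248 = 2.162
NF = 10 log₁₀(2.162) = 3.35 dB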